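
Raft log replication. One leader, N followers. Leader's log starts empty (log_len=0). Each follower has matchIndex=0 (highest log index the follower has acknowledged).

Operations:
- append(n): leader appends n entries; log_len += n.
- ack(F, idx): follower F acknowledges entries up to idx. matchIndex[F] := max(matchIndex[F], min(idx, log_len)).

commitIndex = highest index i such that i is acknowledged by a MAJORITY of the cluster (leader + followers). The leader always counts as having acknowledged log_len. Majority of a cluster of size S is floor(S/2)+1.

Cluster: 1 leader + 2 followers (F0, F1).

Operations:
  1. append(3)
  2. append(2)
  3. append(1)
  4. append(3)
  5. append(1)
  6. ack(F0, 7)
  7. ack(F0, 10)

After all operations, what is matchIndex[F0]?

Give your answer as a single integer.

Answer: 10

Derivation:
Op 1: append 3 -> log_len=3
Op 2: append 2 -> log_len=5
Op 3: append 1 -> log_len=6
Op 4: append 3 -> log_len=9
Op 5: append 1 -> log_len=10
Op 6: F0 acks idx 7 -> match: F0=7 F1=0; commitIndex=7
Op 7: F0 acks idx 10 -> match: F0=10 F1=0; commitIndex=10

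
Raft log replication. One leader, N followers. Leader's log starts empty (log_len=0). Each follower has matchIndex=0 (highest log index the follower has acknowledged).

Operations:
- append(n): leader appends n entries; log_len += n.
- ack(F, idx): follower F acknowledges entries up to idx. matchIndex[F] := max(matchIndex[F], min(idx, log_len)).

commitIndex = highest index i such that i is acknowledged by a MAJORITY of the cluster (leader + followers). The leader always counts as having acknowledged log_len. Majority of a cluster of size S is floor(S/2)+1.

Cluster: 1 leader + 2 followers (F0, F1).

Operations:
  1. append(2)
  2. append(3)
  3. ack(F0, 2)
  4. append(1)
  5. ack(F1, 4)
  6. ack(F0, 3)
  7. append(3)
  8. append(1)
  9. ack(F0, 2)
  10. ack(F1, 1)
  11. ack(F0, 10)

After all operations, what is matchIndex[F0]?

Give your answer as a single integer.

Answer: 10

Derivation:
Op 1: append 2 -> log_len=2
Op 2: append 3 -> log_len=5
Op 3: F0 acks idx 2 -> match: F0=2 F1=0; commitIndex=2
Op 4: append 1 -> log_len=6
Op 5: F1 acks idx 4 -> match: F0=2 F1=4; commitIndex=4
Op 6: F0 acks idx 3 -> match: F0=3 F1=4; commitIndex=4
Op 7: append 3 -> log_len=9
Op 8: append 1 -> log_len=10
Op 9: F0 acks idx 2 -> match: F0=3 F1=4; commitIndex=4
Op 10: F1 acks idx 1 -> match: F0=3 F1=4; commitIndex=4
Op 11: F0 acks idx 10 -> match: F0=10 F1=4; commitIndex=10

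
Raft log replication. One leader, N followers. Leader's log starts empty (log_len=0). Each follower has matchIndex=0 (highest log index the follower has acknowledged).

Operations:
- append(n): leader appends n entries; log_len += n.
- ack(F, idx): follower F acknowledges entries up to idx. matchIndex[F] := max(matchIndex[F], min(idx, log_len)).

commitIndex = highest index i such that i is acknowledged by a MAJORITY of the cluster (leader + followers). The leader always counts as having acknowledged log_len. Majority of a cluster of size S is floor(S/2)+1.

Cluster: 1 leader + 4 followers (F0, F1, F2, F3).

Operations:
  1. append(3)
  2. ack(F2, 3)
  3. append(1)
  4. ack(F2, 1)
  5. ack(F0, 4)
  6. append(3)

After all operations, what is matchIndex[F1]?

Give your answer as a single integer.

Op 1: append 3 -> log_len=3
Op 2: F2 acks idx 3 -> match: F0=0 F1=0 F2=3 F3=0; commitIndex=0
Op 3: append 1 -> log_len=4
Op 4: F2 acks idx 1 -> match: F0=0 F1=0 F2=3 F3=0; commitIndex=0
Op 5: F0 acks idx 4 -> match: F0=4 F1=0 F2=3 F3=0; commitIndex=3
Op 6: append 3 -> log_len=7

Answer: 0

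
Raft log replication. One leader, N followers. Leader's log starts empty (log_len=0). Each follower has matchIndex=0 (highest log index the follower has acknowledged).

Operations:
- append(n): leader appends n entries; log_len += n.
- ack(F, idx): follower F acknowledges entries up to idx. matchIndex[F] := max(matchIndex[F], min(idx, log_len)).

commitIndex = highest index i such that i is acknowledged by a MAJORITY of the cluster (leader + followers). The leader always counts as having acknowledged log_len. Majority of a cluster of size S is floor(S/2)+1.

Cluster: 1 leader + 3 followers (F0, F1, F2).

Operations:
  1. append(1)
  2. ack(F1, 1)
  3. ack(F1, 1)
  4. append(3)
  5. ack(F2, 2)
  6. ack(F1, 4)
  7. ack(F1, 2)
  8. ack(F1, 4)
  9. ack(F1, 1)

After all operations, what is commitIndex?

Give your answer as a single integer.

Answer: 2

Derivation:
Op 1: append 1 -> log_len=1
Op 2: F1 acks idx 1 -> match: F0=0 F1=1 F2=0; commitIndex=0
Op 3: F1 acks idx 1 -> match: F0=0 F1=1 F2=0; commitIndex=0
Op 4: append 3 -> log_len=4
Op 5: F2 acks idx 2 -> match: F0=0 F1=1 F2=2; commitIndex=1
Op 6: F1 acks idx 4 -> match: F0=0 F1=4 F2=2; commitIndex=2
Op 7: F1 acks idx 2 -> match: F0=0 F1=4 F2=2; commitIndex=2
Op 8: F1 acks idx 4 -> match: F0=0 F1=4 F2=2; commitIndex=2
Op 9: F1 acks idx 1 -> match: F0=0 F1=4 F2=2; commitIndex=2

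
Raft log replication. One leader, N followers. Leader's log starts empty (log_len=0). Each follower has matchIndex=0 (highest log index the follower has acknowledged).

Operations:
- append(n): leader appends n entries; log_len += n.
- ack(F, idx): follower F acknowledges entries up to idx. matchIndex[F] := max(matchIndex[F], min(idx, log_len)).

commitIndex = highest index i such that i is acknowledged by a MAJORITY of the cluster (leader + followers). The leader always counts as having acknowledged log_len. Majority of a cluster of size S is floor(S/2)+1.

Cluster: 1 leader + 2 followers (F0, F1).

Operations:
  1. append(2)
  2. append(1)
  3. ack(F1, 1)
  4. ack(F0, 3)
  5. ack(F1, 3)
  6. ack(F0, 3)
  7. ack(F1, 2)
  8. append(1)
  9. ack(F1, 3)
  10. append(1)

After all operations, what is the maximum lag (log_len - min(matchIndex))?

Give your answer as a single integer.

Op 1: append 2 -> log_len=2
Op 2: append 1 -> log_len=3
Op 3: F1 acks idx 1 -> match: F0=0 F1=1; commitIndex=1
Op 4: F0 acks idx 3 -> match: F0=3 F1=1; commitIndex=3
Op 5: F1 acks idx 3 -> match: F0=3 F1=3; commitIndex=3
Op 6: F0 acks idx 3 -> match: F0=3 F1=3; commitIndex=3
Op 7: F1 acks idx 2 -> match: F0=3 F1=3; commitIndex=3
Op 8: append 1 -> log_len=4
Op 9: F1 acks idx 3 -> match: F0=3 F1=3; commitIndex=3
Op 10: append 1 -> log_len=5

Answer: 2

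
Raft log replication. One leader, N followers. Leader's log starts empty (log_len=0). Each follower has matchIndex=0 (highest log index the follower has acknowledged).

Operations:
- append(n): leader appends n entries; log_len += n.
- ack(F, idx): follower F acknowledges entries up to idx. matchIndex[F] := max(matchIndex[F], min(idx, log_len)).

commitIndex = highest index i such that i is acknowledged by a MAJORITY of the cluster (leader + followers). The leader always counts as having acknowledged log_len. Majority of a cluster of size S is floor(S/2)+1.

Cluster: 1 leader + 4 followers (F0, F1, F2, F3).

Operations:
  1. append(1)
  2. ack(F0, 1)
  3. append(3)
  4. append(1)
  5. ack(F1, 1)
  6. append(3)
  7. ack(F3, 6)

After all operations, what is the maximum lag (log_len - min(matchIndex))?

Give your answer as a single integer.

Op 1: append 1 -> log_len=1
Op 2: F0 acks idx 1 -> match: F0=1 F1=0 F2=0 F3=0; commitIndex=0
Op 3: append 3 -> log_len=4
Op 4: append 1 -> log_len=5
Op 5: F1 acks idx 1 -> match: F0=1 F1=1 F2=0 F3=0; commitIndex=1
Op 6: append 3 -> log_len=8
Op 7: F3 acks idx 6 -> match: F0=1 F1=1 F2=0 F3=6; commitIndex=1

Answer: 8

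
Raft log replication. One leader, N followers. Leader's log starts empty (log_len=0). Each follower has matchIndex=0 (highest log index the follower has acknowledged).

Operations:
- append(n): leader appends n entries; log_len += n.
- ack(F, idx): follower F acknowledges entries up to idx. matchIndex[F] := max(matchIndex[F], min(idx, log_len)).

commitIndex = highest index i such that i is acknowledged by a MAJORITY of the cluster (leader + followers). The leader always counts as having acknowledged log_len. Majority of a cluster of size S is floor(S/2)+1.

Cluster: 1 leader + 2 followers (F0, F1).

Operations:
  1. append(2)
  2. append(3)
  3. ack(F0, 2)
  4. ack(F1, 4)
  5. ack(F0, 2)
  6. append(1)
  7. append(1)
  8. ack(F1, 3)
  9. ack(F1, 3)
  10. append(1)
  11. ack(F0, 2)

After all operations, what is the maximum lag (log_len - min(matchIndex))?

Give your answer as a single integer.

Op 1: append 2 -> log_len=2
Op 2: append 3 -> log_len=5
Op 3: F0 acks idx 2 -> match: F0=2 F1=0; commitIndex=2
Op 4: F1 acks idx 4 -> match: F0=2 F1=4; commitIndex=4
Op 5: F0 acks idx 2 -> match: F0=2 F1=4; commitIndex=4
Op 6: append 1 -> log_len=6
Op 7: append 1 -> log_len=7
Op 8: F1 acks idx 3 -> match: F0=2 F1=4; commitIndex=4
Op 9: F1 acks idx 3 -> match: F0=2 F1=4; commitIndex=4
Op 10: append 1 -> log_len=8
Op 11: F0 acks idx 2 -> match: F0=2 F1=4; commitIndex=4

Answer: 6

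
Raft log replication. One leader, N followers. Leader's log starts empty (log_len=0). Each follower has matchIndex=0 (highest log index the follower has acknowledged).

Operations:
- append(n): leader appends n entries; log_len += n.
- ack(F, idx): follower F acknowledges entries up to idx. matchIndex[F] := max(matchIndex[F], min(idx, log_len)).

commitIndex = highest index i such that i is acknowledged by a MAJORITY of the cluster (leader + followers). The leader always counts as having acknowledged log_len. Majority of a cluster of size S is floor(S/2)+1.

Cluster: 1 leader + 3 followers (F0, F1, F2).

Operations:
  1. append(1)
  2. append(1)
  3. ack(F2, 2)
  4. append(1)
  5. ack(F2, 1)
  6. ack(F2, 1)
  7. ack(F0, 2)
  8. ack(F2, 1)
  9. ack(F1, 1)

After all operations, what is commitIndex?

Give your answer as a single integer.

Answer: 2

Derivation:
Op 1: append 1 -> log_len=1
Op 2: append 1 -> log_len=2
Op 3: F2 acks idx 2 -> match: F0=0 F1=0 F2=2; commitIndex=0
Op 4: append 1 -> log_len=3
Op 5: F2 acks idx 1 -> match: F0=0 F1=0 F2=2; commitIndex=0
Op 6: F2 acks idx 1 -> match: F0=0 F1=0 F2=2; commitIndex=0
Op 7: F0 acks idx 2 -> match: F0=2 F1=0 F2=2; commitIndex=2
Op 8: F2 acks idx 1 -> match: F0=2 F1=0 F2=2; commitIndex=2
Op 9: F1 acks idx 1 -> match: F0=2 F1=1 F2=2; commitIndex=2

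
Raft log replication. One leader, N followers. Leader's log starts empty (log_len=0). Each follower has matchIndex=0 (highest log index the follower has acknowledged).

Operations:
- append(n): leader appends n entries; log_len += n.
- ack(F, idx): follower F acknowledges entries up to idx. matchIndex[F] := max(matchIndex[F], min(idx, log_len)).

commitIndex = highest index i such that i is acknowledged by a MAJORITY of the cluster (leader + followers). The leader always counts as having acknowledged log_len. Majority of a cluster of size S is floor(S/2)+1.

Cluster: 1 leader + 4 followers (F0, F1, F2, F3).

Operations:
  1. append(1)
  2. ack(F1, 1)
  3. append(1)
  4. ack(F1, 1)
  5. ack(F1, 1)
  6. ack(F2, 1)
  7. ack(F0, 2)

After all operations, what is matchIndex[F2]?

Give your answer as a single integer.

Op 1: append 1 -> log_len=1
Op 2: F1 acks idx 1 -> match: F0=0 F1=1 F2=0 F3=0; commitIndex=0
Op 3: append 1 -> log_len=2
Op 4: F1 acks idx 1 -> match: F0=0 F1=1 F2=0 F3=0; commitIndex=0
Op 5: F1 acks idx 1 -> match: F0=0 F1=1 F2=0 F3=0; commitIndex=0
Op 6: F2 acks idx 1 -> match: F0=0 F1=1 F2=1 F3=0; commitIndex=1
Op 7: F0 acks idx 2 -> match: F0=2 F1=1 F2=1 F3=0; commitIndex=1

Answer: 1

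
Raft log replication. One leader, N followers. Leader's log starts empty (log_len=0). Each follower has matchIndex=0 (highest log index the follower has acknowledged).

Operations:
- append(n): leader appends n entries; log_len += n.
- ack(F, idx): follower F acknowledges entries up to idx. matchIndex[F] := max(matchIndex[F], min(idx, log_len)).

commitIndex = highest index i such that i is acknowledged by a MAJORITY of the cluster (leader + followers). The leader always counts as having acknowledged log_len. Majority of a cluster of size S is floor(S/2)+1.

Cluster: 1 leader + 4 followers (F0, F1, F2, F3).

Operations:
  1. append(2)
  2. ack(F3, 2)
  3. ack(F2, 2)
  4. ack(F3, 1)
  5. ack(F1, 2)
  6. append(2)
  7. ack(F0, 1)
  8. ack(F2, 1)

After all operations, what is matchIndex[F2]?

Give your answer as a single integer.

Answer: 2

Derivation:
Op 1: append 2 -> log_len=2
Op 2: F3 acks idx 2 -> match: F0=0 F1=0 F2=0 F3=2; commitIndex=0
Op 3: F2 acks idx 2 -> match: F0=0 F1=0 F2=2 F3=2; commitIndex=2
Op 4: F3 acks idx 1 -> match: F0=0 F1=0 F2=2 F3=2; commitIndex=2
Op 5: F1 acks idx 2 -> match: F0=0 F1=2 F2=2 F3=2; commitIndex=2
Op 6: append 2 -> log_len=4
Op 7: F0 acks idx 1 -> match: F0=1 F1=2 F2=2 F3=2; commitIndex=2
Op 8: F2 acks idx 1 -> match: F0=1 F1=2 F2=2 F3=2; commitIndex=2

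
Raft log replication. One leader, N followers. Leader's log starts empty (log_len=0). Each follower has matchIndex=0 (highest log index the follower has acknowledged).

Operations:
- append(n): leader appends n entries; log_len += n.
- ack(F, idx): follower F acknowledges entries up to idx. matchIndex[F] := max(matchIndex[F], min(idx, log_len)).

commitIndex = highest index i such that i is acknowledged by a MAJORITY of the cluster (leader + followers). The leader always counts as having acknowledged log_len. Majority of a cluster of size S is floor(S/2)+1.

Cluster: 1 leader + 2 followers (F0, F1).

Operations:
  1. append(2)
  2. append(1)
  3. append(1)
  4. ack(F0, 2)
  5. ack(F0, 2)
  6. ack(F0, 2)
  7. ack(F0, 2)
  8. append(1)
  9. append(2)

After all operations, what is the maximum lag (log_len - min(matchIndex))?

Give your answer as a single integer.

Op 1: append 2 -> log_len=2
Op 2: append 1 -> log_len=3
Op 3: append 1 -> log_len=4
Op 4: F0 acks idx 2 -> match: F0=2 F1=0; commitIndex=2
Op 5: F0 acks idx 2 -> match: F0=2 F1=0; commitIndex=2
Op 6: F0 acks idx 2 -> match: F0=2 F1=0; commitIndex=2
Op 7: F0 acks idx 2 -> match: F0=2 F1=0; commitIndex=2
Op 8: append 1 -> log_len=5
Op 9: append 2 -> log_len=7

Answer: 7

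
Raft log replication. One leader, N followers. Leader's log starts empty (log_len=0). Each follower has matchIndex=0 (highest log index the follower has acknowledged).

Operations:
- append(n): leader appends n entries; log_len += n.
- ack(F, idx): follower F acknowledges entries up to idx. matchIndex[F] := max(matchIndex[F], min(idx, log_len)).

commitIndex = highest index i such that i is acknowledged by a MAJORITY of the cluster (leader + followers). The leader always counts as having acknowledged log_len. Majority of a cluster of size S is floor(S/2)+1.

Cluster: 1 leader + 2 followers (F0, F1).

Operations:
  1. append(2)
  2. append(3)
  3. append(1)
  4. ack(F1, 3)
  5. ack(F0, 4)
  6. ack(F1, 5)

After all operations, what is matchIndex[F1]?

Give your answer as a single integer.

Op 1: append 2 -> log_len=2
Op 2: append 3 -> log_len=5
Op 3: append 1 -> log_len=6
Op 4: F1 acks idx 3 -> match: F0=0 F1=3; commitIndex=3
Op 5: F0 acks idx 4 -> match: F0=4 F1=3; commitIndex=4
Op 6: F1 acks idx 5 -> match: F0=4 F1=5; commitIndex=5

Answer: 5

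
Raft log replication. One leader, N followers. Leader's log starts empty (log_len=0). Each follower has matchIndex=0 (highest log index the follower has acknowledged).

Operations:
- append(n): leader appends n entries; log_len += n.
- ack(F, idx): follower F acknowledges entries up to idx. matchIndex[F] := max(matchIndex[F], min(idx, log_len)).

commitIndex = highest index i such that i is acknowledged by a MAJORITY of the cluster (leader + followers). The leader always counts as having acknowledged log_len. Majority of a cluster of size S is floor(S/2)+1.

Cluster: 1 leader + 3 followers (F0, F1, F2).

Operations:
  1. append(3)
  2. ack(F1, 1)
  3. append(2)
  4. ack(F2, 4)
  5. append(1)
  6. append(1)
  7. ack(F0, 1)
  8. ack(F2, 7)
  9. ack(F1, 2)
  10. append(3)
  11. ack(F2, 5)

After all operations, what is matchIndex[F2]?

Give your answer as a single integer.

Op 1: append 3 -> log_len=3
Op 2: F1 acks idx 1 -> match: F0=0 F1=1 F2=0; commitIndex=0
Op 3: append 2 -> log_len=5
Op 4: F2 acks idx 4 -> match: F0=0 F1=1 F2=4; commitIndex=1
Op 5: append 1 -> log_len=6
Op 6: append 1 -> log_len=7
Op 7: F0 acks idx 1 -> match: F0=1 F1=1 F2=4; commitIndex=1
Op 8: F2 acks idx 7 -> match: F0=1 F1=1 F2=7; commitIndex=1
Op 9: F1 acks idx 2 -> match: F0=1 F1=2 F2=7; commitIndex=2
Op 10: append 3 -> log_len=10
Op 11: F2 acks idx 5 -> match: F0=1 F1=2 F2=7; commitIndex=2

Answer: 7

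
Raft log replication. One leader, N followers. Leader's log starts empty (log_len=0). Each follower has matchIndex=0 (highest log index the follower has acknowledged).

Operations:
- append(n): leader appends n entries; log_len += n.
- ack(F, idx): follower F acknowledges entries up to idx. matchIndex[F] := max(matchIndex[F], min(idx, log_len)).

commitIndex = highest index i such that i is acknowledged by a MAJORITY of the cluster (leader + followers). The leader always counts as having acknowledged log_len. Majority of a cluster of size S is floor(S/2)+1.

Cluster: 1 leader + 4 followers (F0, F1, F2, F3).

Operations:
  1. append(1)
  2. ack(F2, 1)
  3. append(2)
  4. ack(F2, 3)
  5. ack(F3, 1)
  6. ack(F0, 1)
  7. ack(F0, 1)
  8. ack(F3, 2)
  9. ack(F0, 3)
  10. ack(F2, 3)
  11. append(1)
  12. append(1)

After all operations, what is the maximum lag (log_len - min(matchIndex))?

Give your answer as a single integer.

Op 1: append 1 -> log_len=1
Op 2: F2 acks idx 1 -> match: F0=0 F1=0 F2=1 F3=0; commitIndex=0
Op 3: append 2 -> log_len=3
Op 4: F2 acks idx 3 -> match: F0=0 F1=0 F2=3 F3=0; commitIndex=0
Op 5: F3 acks idx 1 -> match: F0=0 F1=0 F2=3 F3=1; commitIndex=1
Op 6: F0 acks idx 1 -> match: F0=1 F1=0 F2=3 F3=1; commitIndex=1
Op 7: F0 acks idx 1 -> match: F0=1 F1=0 F2=3 F3=1; commitIndex=1
Op 8: F3 acks idx 2 -> match: F0=1 F1=0 F2=3 F3=2; commitIndex=2
Op 9: F0 acks idx 3 -> match: F0=3 F1=0 F2=3 F3=2; commitIndex=3
Op 10: F2 acks idx 3 -> match: F0=3 F1=0 F2=3 F3=2; commitIndex=3
Op 11: append 1 -> log_len=4
Op 12: append 1 -> log_len=5

Answer: 5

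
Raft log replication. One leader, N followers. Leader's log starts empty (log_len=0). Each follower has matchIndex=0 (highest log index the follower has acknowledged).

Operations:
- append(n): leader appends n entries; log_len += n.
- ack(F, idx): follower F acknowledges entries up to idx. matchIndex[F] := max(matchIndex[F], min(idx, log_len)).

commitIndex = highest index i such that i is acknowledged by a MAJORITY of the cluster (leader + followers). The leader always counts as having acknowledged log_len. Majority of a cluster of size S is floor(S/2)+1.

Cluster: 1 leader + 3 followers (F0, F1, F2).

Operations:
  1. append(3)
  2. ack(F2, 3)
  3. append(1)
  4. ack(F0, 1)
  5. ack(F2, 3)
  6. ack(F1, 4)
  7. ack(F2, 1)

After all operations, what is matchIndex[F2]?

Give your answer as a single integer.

Answer: 3

Derivation:
Op 1: append 3 -> log_len=3
Op 2: F2 acks idx 3 -> match: F0=0 F1=0 F2=3; commitIndex=0
Op 3: append 1 -> log_len=4
Op 4: F0 acks idx 1 -> match: F0=1 F1=0 F2=3; commitIndex=1
Op 5: F2 acks idx 3 -> match: F0=1 F1=0 F2=3; commitIndex=1
Op 6: F1 acks idx 4 -> match: F0=1 F1=4 F2=3; commitIndex=3
Op 7: F2 acks idx 1 -> match: F0=1 F1=4 F2=3; commitIndex=3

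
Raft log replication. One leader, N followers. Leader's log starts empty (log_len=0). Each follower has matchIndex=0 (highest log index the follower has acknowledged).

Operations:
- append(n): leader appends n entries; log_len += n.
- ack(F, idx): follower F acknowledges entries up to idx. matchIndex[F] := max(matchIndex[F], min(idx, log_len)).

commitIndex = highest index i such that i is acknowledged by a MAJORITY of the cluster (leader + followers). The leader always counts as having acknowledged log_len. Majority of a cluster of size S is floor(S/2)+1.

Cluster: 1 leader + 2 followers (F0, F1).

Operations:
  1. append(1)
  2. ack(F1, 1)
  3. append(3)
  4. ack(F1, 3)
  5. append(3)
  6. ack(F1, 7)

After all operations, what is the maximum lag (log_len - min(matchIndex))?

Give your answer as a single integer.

Op 1: append 1 -> log_len=1
Op 2: F1 acks idx 1 -> match: F0=0 F1=1; commitIndex=1
Op 3: append 3 -> log_len=4
Op 4: F1 acks idx 3 -> match: F0=0 F1=3; commitIndex=3
Op 5: append 3 -> log_len=7
Op 6: F1 acks idx 7 -> match: F0=0 F1=7; commitIndex=7

Answer: 7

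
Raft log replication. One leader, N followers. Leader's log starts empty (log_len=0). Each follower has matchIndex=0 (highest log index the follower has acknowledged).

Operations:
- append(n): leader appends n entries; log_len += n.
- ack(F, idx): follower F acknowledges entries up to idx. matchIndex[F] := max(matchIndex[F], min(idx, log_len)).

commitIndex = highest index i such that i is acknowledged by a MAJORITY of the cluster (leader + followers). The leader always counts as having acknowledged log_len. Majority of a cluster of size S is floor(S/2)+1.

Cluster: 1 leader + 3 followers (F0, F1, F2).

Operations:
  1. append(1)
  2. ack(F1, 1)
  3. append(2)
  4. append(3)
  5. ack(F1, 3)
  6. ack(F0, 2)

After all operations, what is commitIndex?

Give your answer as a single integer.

Op 1: append 1 -> log_len=1
Op 2: F1 acks idx 1 -> match: F0=0 F1=1 F2=0; commitIndex=0
Op 3: append 2 -> log_len=3
Op 4: append 3 -> log_len=6
Op 5: F1 acks idx 3 -> match: F0=0 F1=3 F2=0; commitIndex=0
Op 6: F0 acks idx 2 -> match: F0=2 F1=3 F2=0; commitIndex=2

Answer: 2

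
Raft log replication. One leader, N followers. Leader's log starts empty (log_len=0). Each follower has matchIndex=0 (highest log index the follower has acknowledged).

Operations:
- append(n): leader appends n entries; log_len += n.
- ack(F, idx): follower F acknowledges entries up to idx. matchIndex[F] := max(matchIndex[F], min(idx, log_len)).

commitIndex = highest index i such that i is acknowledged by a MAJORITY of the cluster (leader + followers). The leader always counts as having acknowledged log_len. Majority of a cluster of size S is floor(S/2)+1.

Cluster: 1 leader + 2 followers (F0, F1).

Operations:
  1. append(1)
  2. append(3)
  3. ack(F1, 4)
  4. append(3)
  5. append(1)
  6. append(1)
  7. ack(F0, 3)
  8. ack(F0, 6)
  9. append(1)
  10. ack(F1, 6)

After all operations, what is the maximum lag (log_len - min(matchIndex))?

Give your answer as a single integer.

Answer: 4

Derivation:
Op 1: append 1 -> log_len=1
Op 2: append 3 -> log_len=4
Op 3: F1 acks idx 4 -> match: F0=0 F1=4; commitIndex=4
Op 4: append 3 -> log_len=7
Op 5: append 1 -> log_len=8
Op 6: append 1 -> log_len=9
Op 7: F0 acks idx 3 -> match: F0=3 F1=4; commitIndex=4
Op 8: F0 acks idx 6 -> match: F0=6 F1=4; commitIndex=6
Op 9: append 1 -> log_len=10
Op 10: F1 acks idx 6 -> match: F0=6 F1=6; commitIndex=6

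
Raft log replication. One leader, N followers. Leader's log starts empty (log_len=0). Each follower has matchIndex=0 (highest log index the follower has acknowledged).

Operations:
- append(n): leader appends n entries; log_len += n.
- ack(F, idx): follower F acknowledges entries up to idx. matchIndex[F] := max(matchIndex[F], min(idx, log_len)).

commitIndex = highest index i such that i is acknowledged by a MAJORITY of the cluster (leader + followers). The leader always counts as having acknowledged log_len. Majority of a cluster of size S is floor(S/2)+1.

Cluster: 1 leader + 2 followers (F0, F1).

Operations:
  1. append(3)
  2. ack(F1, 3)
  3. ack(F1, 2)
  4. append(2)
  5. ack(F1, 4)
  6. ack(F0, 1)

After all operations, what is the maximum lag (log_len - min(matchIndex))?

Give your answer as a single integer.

Op 1: append 3 -> log_len=3
Op 2: F1 acks idx 3 -> match: F0=0 F1=3; commitIndex=3
Op 3: F1 acks idx 2 -> match: F0=0 F1=3; commitIndex=3
Op 4: append 2 -> log_len=5
Op 5: F1 acks idx 4 -> match: F0=0 F1=4; commitIndex=4
Op 6: F0 acks idx 1 -> match: F0=1 F1=4; commitIndex=4

Answer: 4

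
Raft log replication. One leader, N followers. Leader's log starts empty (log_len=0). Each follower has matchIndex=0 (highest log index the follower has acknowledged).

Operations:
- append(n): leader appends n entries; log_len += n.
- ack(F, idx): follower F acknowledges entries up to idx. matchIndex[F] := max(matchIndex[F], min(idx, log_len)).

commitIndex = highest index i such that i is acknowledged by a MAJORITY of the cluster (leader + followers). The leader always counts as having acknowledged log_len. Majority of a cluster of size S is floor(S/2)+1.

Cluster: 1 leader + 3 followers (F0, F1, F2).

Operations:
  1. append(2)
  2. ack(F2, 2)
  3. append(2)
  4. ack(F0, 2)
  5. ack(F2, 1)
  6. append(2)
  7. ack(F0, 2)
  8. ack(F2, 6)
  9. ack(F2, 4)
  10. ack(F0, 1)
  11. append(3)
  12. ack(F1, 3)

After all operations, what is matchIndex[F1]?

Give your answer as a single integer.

Op 1: append 2 -> log_len=2
Op 2: F2 acks idx 2 -> match: F0=0 F1=0 F2=2; commitIndex=0
Op 3: append 2 -> log_len=4
Op 4: F0 acks idx 2 -> match: F0=2 F1=0 F2=2; commitIndex=2
Op 5: F2 acks idx 1 -> match: F0=2 F1=0 F2=2; commitIndex=2
Op 6: append 2 -> log_len=6
Op 7: F0 acks idx 2 -> match: F0=2 F1=0 F2=2; commitIndex=2
Op 8: F2 acks idx 6 -> match: F0=2 F1=0 F2=6; commitIndex=2
Op 9: F2 acks idx 4 -> match: F0=2 F1=0 F2=6; commitIndex=2
Op 10: F0 acks idx 1 -> match: F0=2 F1=0 F2=6; commitIndex=2
Op 11: append 3 -> log_len=9
Op 12: F1 acks idx 3 -> match: F0=2 F1=3 F2=6; commitIndex=3

Answer: 3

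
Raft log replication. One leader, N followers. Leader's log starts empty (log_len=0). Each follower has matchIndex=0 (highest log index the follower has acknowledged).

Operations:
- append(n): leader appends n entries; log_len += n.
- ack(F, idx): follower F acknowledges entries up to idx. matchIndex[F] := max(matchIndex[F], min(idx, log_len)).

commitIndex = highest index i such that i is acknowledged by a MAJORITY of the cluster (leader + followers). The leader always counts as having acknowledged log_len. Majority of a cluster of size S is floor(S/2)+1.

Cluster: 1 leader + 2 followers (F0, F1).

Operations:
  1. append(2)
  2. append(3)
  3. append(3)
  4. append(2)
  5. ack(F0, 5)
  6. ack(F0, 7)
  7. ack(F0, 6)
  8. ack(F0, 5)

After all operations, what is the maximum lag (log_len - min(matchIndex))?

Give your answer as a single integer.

Op 1: append 2 -> log_len=2
Op 2: append 3 -> log_len=5
Op 3: append 3 -> log_len=8
Op 4: append 2 -> log_len=10
Op 5: F0 acks idx 5 -> match: F0=5 F1=0; commitIndex=5
Op 6: F0 acks idx 7 -> match: F0=7 F1=0; commitIndex=7
Op 7: F0 acks idx 6 -> match: F0=7 F1=0; commitIndex=7
Op 8: F0 acks idx 5 -> match: F0=7 F1=0; commitIndex=7

Answer: 10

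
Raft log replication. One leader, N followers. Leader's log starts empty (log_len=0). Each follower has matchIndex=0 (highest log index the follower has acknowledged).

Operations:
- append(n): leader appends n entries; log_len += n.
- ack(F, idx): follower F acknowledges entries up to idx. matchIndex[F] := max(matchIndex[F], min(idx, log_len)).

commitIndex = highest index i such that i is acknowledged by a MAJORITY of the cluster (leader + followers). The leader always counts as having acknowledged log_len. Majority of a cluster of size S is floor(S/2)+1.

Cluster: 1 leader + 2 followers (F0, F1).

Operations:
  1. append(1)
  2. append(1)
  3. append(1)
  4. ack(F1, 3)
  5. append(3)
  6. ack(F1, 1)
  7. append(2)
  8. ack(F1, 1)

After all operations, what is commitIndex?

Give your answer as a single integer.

Answer: 3

Derivation:
Op 1: append 1 -> log_len=1
Op 2: append 1 -> log_len=2
Op 3: append 1 -> log_len=3
Op 4: F1 acks idx 3 -> match: F0=0 F1=3; commitIndex=3
Op 5: append 3 -> log_len=6
Op 6: F1 acks idx 1 -> match: F0=0 F1=3; commitIndex=3
Op 7: append 2 -> log_len=8
Op 8: F1 acks idx 1 -> match: F0=0 F1=3; commitIndex=3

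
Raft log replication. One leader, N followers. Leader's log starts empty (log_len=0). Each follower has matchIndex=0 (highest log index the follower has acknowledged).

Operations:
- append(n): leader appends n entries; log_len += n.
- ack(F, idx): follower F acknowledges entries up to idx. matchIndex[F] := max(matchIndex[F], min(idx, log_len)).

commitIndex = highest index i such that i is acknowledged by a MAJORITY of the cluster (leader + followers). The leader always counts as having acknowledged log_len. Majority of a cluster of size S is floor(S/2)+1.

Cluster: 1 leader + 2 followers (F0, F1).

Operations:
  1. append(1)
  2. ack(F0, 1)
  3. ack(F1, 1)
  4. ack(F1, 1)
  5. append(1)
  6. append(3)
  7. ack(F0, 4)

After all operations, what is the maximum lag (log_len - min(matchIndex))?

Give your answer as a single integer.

Op 1: append 1 -> log_len=1
Op 2: F0 acks idx 1 -> match: F0=1 F1=0; commitIndex=1
Op 3: F1 acks idx 1 -> match: F0=1 F1=1; commitIndex=1
Op 4: F1 acks idx 1 -> match: F0=1 F1=1; commitIndex=1
Op 5: append 1 -> log_len=2
Op 6: append 3 -> log_len=5
Op 7: F0 acks idx 4 -> match: F0=4 F1=1; commitIndex=4

Answer: 4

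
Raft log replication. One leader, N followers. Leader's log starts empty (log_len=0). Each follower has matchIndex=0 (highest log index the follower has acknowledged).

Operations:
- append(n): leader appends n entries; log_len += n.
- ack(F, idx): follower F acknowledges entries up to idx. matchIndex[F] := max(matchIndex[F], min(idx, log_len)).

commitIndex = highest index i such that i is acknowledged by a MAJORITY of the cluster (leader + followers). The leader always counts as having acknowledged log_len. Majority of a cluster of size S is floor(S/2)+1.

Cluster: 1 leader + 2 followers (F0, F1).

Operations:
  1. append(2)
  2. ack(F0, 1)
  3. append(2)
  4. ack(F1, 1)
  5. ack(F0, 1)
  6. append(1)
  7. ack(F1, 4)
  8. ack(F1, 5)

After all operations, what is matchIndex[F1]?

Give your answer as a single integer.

Answer: 5

Derivation:
Op 1: append 2 -> log_len=2
Op 2: F0 acks idx 1 -> match: F0=1 F1=0; commitIndex=1
Op 3: append 2 -> log_len=4
Op 4: F1 acks idx 1 -> match: F0=1 F1=1; commitIndex=1
Op 5: F0 acks idx 1 -> match: F0=1 F1=1; commitIndex=1
Op 6: append 1 -> log_len=5
Op 7: F1 acks idx 4 -> match: F0=1 F1=4; commitIndex=4
Op 8: F1 acks idx 5 -> match: F0=1 F1=5; commitIndex=5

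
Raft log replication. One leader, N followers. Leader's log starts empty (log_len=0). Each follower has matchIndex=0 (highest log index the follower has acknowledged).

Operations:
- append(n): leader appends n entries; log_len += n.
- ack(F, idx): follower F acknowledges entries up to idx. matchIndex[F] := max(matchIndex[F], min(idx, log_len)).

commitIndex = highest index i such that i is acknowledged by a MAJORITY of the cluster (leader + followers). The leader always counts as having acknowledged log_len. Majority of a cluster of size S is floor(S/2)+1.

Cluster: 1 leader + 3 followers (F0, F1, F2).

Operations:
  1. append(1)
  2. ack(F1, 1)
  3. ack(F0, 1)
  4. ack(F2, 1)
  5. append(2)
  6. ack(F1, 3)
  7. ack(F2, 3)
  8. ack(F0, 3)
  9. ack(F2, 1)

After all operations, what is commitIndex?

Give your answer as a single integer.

Answer: 3

Derivation:
Op 1: append 1 -> log_len=1
Op 2: F1 acks idx 1 -> match: F0=0 F1=1 F2=0; commitIndex=0
Op 3: F0 acks idx 1 -> match: F0=1 F1=1 F2=0; commitIndex=1
Op 4: F2 acks idx 1 -> match: F0=1 F1=1 F2=1; commitIndex=1
Op 5: append 2 -> log_len=3
Op 6: F1 acks idx 3 -> match: F0=1 F1=3 F2=1; commitIndex=1
Op 7: F2 acks idx 3 -> match: F0=1 F1=3 F2=3; commitIndex=3
Op 8: F0 acks idx 3 -> match: F0=3 F1=3 F2=3; commitIndex=3
Op 9: F2 acks idx 1 -> match: F0=3 F1=3 F2=3; commitIndex=3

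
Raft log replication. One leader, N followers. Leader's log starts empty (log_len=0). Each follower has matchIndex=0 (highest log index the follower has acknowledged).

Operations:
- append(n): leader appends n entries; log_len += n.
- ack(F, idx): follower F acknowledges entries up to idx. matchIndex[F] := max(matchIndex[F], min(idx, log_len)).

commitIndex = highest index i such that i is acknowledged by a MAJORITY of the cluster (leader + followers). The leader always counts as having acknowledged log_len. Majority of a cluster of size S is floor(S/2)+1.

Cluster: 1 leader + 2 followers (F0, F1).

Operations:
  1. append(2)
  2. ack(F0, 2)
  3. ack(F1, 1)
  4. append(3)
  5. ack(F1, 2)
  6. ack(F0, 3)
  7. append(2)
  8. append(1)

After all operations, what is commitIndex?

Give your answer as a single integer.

Op 1: append 2 -> log_len=2
Op 2: F0 acks idx 2 -> match: F0=2 F1=0; commitIndex=2
Op 3: F1 acks idx 1 -> match: F0=2 F1=1; commitIndex=2
Op 4: append 3 -> log_len=5
Op 5: F1 acks idx 2 -> match: F0=2 F1=2; commitIndex=2
Op 6: F0 acks idx 3 -> match: F0=3 F1=2; commitIndex=3
Op 7: append 2 -> log_len=7
Op 8: append 1 -> log_len=8

Answer: 3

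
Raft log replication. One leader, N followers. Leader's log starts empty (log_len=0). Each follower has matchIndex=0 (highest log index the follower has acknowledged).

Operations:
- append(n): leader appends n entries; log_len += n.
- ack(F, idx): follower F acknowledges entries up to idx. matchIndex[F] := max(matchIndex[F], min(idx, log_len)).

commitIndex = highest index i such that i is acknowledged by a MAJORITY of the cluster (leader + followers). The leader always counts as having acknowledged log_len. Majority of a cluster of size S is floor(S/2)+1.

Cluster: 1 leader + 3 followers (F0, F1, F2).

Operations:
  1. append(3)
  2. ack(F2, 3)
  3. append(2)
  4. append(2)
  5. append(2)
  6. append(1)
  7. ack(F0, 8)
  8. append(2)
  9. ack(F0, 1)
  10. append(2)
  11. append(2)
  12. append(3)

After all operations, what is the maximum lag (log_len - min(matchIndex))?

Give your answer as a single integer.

Answer: 19

Derivation:
Op 1: append 3 -> log_len=3
Op 2: F2 acks idx 3 -> match: F0=0 F1=0 F2=3; commitIndex=0
Op 3: append 2 -> log_len=5
Op 4: append 2 -> log_len=7
Op 5: append 2 -> log_len=9
Op 6: append 1 -> log_len=10
Op 7: F0 acks idx 8 -> match: F0=8 F1=0 F2=3; commitIndex=3
Op 8: append 2 -> log_len=12
Op 9: F0 acks idx 1 -> match: F0=8 F1=0 F2=3; commitIndex=3
Op 10: append 2 -> log_len=14
Op 11: append 2 -> log_len=16
Op 12: append 3 -> log_len=19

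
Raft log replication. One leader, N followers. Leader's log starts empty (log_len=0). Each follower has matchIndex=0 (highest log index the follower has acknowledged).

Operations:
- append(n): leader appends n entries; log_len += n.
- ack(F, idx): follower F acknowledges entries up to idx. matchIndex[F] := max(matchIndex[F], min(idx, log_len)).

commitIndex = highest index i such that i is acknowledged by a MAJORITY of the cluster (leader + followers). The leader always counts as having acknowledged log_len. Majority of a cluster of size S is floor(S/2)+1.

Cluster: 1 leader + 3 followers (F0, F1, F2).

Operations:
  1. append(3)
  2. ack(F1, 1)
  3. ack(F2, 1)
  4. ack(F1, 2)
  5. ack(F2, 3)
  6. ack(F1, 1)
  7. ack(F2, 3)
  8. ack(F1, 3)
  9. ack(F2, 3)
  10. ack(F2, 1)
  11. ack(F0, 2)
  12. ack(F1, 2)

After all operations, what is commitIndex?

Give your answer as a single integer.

Op 1: append 3 -> log_len=3
Op 2: F1 acks idx 1 -> match: F0=0 F1=1 F2=0; commitIndex=0
Op 3: F2 acks idx 1 -> match: F0=0 F1=1 F2=1; commitIndex=1
Op 4: F1 acks idx 2 -> match: F0=0 F1=2 F2=1; commitIndex=1
Op 5: F2 acks idx 3 -> match: F0=0 F1=2 F2=3; commitIndex=2
Op 6: F1 acks idx 1 -> match: F0=0 F1=2 F2=3; commitIndex=2
Op 7: F2 acks idx 3 -> match: F0=0 F1=2 F2=3; commitIndex=2
Op 8: F1 acks idx 3 -> match: F0=0 F1=3 F2=3; commitIndex=3
Op 9: F2 acks idx 3 -> match: F0=0 F1=3 F2=3; commitIndex=3
Op 10: F2 acks idx 1 -> match: F0=0 F1=3 F2=3; commitIndex=3
Op 11: F0 acks idx 2 -> match: F0=2 F1=3 F2=3; commitIndex=3
Op 12: F1 acks idx 2 -> match: F0=2 F1=3 F2=3; commitIndex=3

Answer: 3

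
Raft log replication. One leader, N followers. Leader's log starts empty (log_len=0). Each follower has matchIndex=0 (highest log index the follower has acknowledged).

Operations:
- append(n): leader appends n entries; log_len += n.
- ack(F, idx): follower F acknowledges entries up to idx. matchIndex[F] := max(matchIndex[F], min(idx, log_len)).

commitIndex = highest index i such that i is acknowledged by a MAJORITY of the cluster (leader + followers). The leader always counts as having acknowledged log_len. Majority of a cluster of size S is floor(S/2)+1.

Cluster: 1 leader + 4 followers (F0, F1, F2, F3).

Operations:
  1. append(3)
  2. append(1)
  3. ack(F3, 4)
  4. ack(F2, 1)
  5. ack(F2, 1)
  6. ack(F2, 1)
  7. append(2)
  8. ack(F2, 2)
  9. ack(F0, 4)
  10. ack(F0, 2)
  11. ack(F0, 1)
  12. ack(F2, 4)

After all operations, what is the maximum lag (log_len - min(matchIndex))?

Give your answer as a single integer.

Answer: 6

Derivation:
Op 1: append 3 -> log_len=3
Op 2: append 1 -> log_len=4
Op 3: F3 acks idx 4 -> match: F0=0 F1=0 F2=0 F3=4; commitIndex=0
Op 4: F2 acks idx 1 -> match: F0=0 F1=0 F2=1 F3=4; commitIndex=1
Op 5: F2 acks idx 1 -> match: F0=0 F1=0 F2=1 F3=4; commitIndex=1
Op 6: F2 acks idx 1 -> match: F0=0 F1=0 F2=1 F3=4; commitIndex=1
Op 7: append 2 -> log_len=6
Op 8: F2 acks idx 2 -> match: F0=0 F1=0 F2=2 F3=4; commitIndex=2
Op 9: F0 acks idx 4 -> match: F0=4 F1=0 F2=2 F3=4; commitIndex=4
Op 10: F0 acks idx 2 -> match: F0=4 F1=0 F2=2 F3=4; commitIndex=4
Op 11: F0 acks idx 1 -> match: F0=4 F1=0 F2=2 F3=4; commitIndex=4
Op 12: F2 acks idx 4 -> match: F0=4 F1=0 F2=4 F3=4; commitIndex=4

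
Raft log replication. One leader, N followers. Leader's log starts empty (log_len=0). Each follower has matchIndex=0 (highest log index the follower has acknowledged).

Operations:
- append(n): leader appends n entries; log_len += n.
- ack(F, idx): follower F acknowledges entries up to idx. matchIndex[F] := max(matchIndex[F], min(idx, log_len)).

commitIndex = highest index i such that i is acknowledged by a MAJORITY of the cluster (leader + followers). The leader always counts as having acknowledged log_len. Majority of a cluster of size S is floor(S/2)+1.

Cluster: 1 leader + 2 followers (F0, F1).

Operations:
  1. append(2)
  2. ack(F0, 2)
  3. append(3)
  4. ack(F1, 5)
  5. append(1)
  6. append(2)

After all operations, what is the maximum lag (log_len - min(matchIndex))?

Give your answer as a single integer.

Op 1: append 2 -> log_len=2
Op 2: F0 acks idx 2 -> match: F0=2 F1=0; commitIndex=2
Op 3: append 3 -> log_len=5
Op 4: F1 acks idx 5 -> match: F0=2 F1=5; commitIndex=5
Op 5: append 1 -> log_len=6
Op 6: append 2 -> log_len=8

Answer: 6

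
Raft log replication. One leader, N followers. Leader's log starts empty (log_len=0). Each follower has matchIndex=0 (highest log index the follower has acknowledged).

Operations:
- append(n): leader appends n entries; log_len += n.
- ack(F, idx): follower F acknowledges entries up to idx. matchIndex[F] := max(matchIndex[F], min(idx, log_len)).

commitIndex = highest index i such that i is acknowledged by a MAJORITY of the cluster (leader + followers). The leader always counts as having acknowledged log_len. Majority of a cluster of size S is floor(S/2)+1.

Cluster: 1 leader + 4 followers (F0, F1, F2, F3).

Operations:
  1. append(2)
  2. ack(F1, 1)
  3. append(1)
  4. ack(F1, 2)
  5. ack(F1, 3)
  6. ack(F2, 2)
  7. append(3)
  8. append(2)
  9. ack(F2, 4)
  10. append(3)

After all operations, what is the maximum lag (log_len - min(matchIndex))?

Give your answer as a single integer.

Op 1: append 2 -> log_len=2
Op 2: F1 acks idx 1 -> match: F0=0 F1=1 F2=0 F3=0; commitIndex=0
Op 3: append 1 -> log_len=3
Op 4: F1 acks idx 2 -> match: F0=0 F1=2 F2=0 F3=0; commitIndex=0
Op 5: F1 acks idx 3 -> match: F0=0 F1=3 F2=0 F3=0; commitIndex=0
Op 6: F2 acks idx 2 -> match: F0=0 F1=3 F2=2 F3=0; commitIndex=2
Op 7: append 3 -> log_len=6
Op 8: append 2 -> log_len=8
Op 9: F2 acks idx 4 -> match: F0=0 F1=3 F2=4 F3=0; commitIndex=3
Op 10: append 3 -> log_len=11

Answer: 11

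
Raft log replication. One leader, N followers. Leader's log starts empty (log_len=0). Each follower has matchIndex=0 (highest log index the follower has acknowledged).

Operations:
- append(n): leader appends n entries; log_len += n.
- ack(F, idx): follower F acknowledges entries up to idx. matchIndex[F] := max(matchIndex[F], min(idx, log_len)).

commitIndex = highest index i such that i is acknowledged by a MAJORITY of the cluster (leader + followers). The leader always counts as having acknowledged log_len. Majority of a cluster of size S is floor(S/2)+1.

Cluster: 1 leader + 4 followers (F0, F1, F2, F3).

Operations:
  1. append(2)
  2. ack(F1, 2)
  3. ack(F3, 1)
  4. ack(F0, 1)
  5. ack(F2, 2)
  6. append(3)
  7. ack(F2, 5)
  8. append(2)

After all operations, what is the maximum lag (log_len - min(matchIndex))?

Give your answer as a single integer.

Answer: 6

Derivation:
Op 1: append 2 -> log_len=2
Op 2: F1 acks idx 2 -> match: F0=0 F1=2 F2=0 F3=0; commitIndex=0
Op 3: F3 acks idx 1 -> match: F0=0 F1=2 F2=0 F3=1; commitIndex=1
Op 4: F0 acks idx 1 -> match: F0=1 F1=2 F2=0 F3=1; commitIndex=1
Op 5: F2 acks idx 2 -> match: F0=1 F1=2 F2=2 F3=1; commitIndex=2
Op 6: append 3 -> log_len=5
Op 7: F2 acks idx 5 -> match: F0=1 F1=2 F2=5 F3=1; commitIndex=2
Op 8: append 2 -> log_len=7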